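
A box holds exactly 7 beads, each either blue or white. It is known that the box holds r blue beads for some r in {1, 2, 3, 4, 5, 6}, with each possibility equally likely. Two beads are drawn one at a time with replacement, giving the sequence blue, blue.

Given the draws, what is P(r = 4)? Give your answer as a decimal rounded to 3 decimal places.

0.176

The likelihood of the observed sequence under each hypothesis: P(data | r = 1) = (1/7)(1/7) = 1/49; P(data | r = 2) = (2/7)(2/7) = 4/49; P(data | r = 3) = (3/7)(3/7) = 9/49; P(data | r = 4) = (4/7)(4/7) = 16/49; P(data | r = 5) = (5/7)(5/7) = 25/49; P(data | r = 6) = (6/7)(6/7) = 36/49.
The prior-weighted likelihoods are 1/6 · 1/49 = 1/294, 1/6 · 4/49 = 2/147, 1/6 · 9/49 = 3/98, 1/6 · 16/49 = 8/147, 1/6 · 25/49 = 25/294, 1/6 · 36/49 = 6/49; summing to 13/42.
By Bayes' rule, P(r = 4 | data) = (8/147) / (13/42) = 16/91.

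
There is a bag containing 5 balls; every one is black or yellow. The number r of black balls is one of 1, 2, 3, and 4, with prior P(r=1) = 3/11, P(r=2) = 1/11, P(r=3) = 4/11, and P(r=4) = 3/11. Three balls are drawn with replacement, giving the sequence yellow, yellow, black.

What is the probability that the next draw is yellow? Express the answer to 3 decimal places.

Under each hypothesis, the probability of the observed sequence is: P(data | r = 1) = (4/5)(4/5)(1/5) = 0.128; P(data | r = 2) = (3/5)(3/5)(2/5) = 0.144; P(data | r = 3) = (2/5)(2/5)(3/5) = 0.096; P(data | r = 4) = (1/5)(1/5)(4/5) = 0.032.
Multiplying each by its prior: 3/11 · 0.128 = 0.034909, 1/11 · 0.144 = 0.013091, 4/11 · 0.096 = 0.034909, 3/11 · 0.032 = 0.0087273; these sum to 0.091636.
Normalising, the posterior is P(r = 1 | data) = 0.38095, P(r = 2 | data) = 0.14286, P(r = 3 | data) = 0.38095, P(r = 4 | data) = 0.095238.
Averaging over the posterior, P(yellow next | data) = (4/5)(0.38095) + (3/5)(0.14286) + (2/5)(0.38095) + (1/5)(0.095238) = 0.5619.

0.562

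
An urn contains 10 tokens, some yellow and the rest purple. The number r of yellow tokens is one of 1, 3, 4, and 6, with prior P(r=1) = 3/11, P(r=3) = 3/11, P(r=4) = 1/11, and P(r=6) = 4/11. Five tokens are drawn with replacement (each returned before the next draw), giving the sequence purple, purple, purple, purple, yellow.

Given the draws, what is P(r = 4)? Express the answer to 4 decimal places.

The likelihood of the observed sequence under each hypothesis: P(data | r = 1) = (9/10)(9/10)(9/10)(9/10)(1/10) = 0.06561; P(data | r = 3) = (7/10)(7/10)(7/10)(7/10)(3/10) = 0.07203; P(data | r = 4) = (6/10)(6/10)(6/10)(6/10)(4/10) = 0.05184; P(data | r = 6) = (4/10)(4/10)(4/10)(4/10)(6/10) = 0.01536.
Weighting by the prior gives 3/11 · 0.06561 = 0.017894, 3/11 · 0.07203 = 0.019645, 1/11 · 0.05184 = 0.0047127, 4/11 · 0.01536 = 0.0055855; summing to 0.047836.
Hence P(r = 4 | data) = (0.0047127) / (0.047836) = 0.098518.

0.0985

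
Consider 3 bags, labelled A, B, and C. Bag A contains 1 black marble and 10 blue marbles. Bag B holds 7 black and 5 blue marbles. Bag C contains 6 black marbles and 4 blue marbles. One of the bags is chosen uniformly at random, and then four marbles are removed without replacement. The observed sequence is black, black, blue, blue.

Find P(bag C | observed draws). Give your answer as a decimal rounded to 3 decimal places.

For each hypothesis, P(data | H) works out to: P(data | bag A) = (1/11)(0/10) = 0; P(data | bag B) = (7/12)(6/11)(5/10)(4/9) = 0.070707; P(data | bag C) = (6/10)(5/9)(4/8)(3/7) = 0.071429.
Weighting by the prior gives 1/3 · 0 = 0, 1/3 · 0.070707 = 0.023569, 1/3 · 0.071429 = 0.02381; with total 0.047379.
Hence P(bag C | data) = (0.02381) / (0.047379) = 0.50254.

0.503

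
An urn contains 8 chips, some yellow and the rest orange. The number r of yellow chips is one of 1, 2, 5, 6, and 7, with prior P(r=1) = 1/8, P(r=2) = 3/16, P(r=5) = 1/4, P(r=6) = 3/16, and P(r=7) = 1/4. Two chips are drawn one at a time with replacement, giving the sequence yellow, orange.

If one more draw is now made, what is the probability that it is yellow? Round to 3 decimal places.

0.573

Under each hypothesis, the probability of the observed sequence is: P(data | r = 1) = (1/8)(7/8) = 7/64; P(data | r = 2) = (2/8)(6/8) = 3/16; P(data | r = 5) = (5/8)(3/8) = 15/64; P(data | r = 6) = (6/8)(2/8) = 3/16; P(data | r = 7) = (7/8)(1/8) = 7/64.
Multiplying each by its prior: 1/8 · 7/64 = 7/512, 3/16 · 3/16 = 9/256, 1/4 · 15/64 = 15/256, 3/16 · 3/16 = 9/256, 1/4 · 7/64 = 7/256; these sum to 87/512.
Normalising, the posterior is P(r = 1 | data) = 7/87, P(r = 2 | data) = 6/29, P(r = 5 | data) = 10/29, P(r = 6 | data) = 6/29, P(r = 7 | data) = 14/87.
The predictive probability is P(yellow next | data) = (1/8)(7/87) + (1/4)(6/29) + (5/8)(10/29) + (3/4)(6/29) + (7/8)(14/87) = 133/232.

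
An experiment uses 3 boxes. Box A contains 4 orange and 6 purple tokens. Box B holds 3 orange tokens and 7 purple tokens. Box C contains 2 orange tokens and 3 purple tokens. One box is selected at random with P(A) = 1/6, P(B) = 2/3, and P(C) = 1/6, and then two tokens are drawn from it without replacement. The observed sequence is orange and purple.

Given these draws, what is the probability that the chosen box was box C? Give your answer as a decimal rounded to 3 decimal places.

0.200

Compute the likelihood of the observed sequence for each case: P(data | box A) = (4/10)(6/9) = 4/15; P(data | box B) = (3/10)(7/9) = 7/30; P(data | box C) = (2/5)(3/4) = 3/10.
The prior-weighted likelihoods are 1/6 · 4/15 = 2/45, 2/3 · 7/30 = 7/45, 1/6 · 3/10 = 1/20; summing to 1/4.
Therefore the posterior P(box C | data) = (1/20) / (1/4) = 1/5.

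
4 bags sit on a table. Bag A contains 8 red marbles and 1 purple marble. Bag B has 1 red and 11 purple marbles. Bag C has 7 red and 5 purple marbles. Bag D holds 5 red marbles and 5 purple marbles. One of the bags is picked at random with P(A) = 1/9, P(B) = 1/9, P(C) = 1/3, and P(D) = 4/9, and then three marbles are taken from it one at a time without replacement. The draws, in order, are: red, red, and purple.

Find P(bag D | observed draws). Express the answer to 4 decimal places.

0.4857

Under each hypothesis, the probability of the observed sequence is: P(data | bag A) = (8/9)(7/8)(1/7) = 0.11111; P(data | bag B) = (1/12)(0/11) = 0; P(data | bag C) = (7/12)(6/11)(5/10) = 0.15909; P(data | bag D) = (5/10)(4/9)(5/8) = 0.13889.
The prior-weighted likelihoods are 1/9 · 0.11111 = 0.012346, 1/9 · 0 = 0, 1/3 · 0.15909 = 0.05303, 4/9 · 0.13889 = 0.061728; with total 0.1271.
Therefore the posterior P(bag D | data) = (0.061728) / (0.1271) = 0.48565.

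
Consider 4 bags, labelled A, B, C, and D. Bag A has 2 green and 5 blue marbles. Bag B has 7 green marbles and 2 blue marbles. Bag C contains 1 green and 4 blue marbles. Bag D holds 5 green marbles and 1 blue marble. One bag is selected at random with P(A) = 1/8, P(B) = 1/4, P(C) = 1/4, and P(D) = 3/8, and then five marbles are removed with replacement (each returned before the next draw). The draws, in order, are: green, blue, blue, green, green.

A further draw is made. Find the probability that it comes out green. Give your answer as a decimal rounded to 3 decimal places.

0.700

Under each hypothesis, the probability of the observed sequence is: P(data | bag A) = (2/7)(5/7)(5/7)(2/7)(2/7) = 0.0119; P(data | bag B) = (7/9)(2/9)(2/9)(7/9)(7/9) = 0.023235; P(data | bag C) = (1/5)(4/5)(4/5)(1/5)(1/5) = 0.00512; P(data | bag D) = (5/6)(1/6)(1/6)(5/6)(5/6) = 0.016075.
Weighting by the prior gives 1/8 · 0.0119 = 0.0014875, 1/4 · 0.023235 = 0.0058087, 1/4 · 0.00512 = 0.00128, 3/8 · 0.016075 = 0.0060282; summing to 0.014604.
The posterior is then P(bag A | data) = 0.10185, P(bag B | data) = 0.39774, P(bag C | data) = 0.087645, P(bag D | data) = 0.41276.
Averaging over the posterior, P(green next | data) = (2/7)(0.10185) + (7/9)(0.39774) + (1/5)(0.087645) + (5/6)(0.41276) = 0.69995.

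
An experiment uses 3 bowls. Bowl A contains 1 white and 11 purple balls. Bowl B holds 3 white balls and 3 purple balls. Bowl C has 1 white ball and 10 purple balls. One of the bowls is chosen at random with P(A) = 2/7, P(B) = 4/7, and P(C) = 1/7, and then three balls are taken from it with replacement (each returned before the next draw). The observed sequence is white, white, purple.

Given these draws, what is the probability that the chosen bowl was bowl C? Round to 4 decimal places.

Compute the likelihood of the observed sequence for each case: P(data | bowl A) = (1/12)(1/12)(11/12) = 0.0063657; P(data | bowl B) = (3/6)(3/6)(3/6) = 0.125; P(data | bowl C) = (1/11)(1/11)(10/11) = 0.0075131.
Weighting by the prior gives 2/7 · 0.0063657 = 0.0018188, 4/7 · 0.125 = 0.071429, 1/7 · 0.0075131 = 0.0010733; these sum to 0.074321.
Therefore the posterior P(bowl C | data) = (0.0010733) / (0.074321) = 0.014442.

0.0144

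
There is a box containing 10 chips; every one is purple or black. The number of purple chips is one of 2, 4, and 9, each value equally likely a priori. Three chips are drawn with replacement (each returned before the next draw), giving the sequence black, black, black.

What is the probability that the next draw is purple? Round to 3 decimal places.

0.260

The likelihood of the observed sequence under each hypothesis: P(data | r = 2) = (8/10)(8/10)(8/10) = 0.512; P(data | r = 4) = (6/10)(6/10)(6/10) = 0.216; P(data | r = 9) = (1/10)(1/10)(1/10) = 0.001.
Multiplying each by its prior: 1/3 · 0.512 = 0.17067, 1/3 · 0.216 = 0.072, 1/3 · 0.001 = 0.00033333; these sum to 0.243.
Dividing through by the total gives posterior P(r = 2 | data) = 0.70233, P(r = 4 | data) = 0.2963, P(r = 9 | data) = 0.0013717.
The predictive probability is P(purple next | data) = (1/5)(0.70233) + (2/5)(0.2963) + (9/10)(0.0013717) = 0.26022.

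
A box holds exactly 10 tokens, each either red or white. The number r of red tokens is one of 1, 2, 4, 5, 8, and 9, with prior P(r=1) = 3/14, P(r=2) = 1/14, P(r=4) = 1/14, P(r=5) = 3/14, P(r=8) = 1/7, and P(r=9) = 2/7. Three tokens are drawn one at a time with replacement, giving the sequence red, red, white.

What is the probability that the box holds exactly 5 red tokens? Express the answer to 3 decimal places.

0.338

Compute the likelihood of the observed sequence for each case: P(data | r = 1) = (1/10)(1/10)(9/10) = 0.009; P(data | r = 2) = (2/10)(2/10)(8/10) = 0.032; P(data | r = 4) = (4/10)(4/10)(6/10) = 0.096; P(data | r = 5) = (5/10)(5/10)(5/10) = 0.125; P(data | r = 8) = (8/10)(8/10)(2/10) = 0.128; P(data | r = 9) = (9/10)(9/10)(1/10) = 0.081.
Multiplying each by its prior: 3/14 · 0.009 = 0.0019286, 1/14 · 0.032 = 0.0022857, 1/14 · 0.096 = 0.0068571, 3/14 · 0.125 = 0.026786, 1/7 · 0.128 = 0.018286, 2/7 · 0.081 = 0.023143; summing to 0.079286.
By Bayes' rule, P(r = 5 | data) = (0.026786) / (0.079286) = 0.33784.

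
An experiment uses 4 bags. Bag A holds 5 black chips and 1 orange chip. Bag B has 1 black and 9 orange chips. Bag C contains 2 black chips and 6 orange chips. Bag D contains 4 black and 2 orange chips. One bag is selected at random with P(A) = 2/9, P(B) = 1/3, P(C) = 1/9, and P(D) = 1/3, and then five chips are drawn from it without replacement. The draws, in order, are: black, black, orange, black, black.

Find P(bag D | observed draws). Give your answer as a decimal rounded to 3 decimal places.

Compute the likelihood of the observed sequence for each case: P(data | bag A) = (5/6)(4/5)(1/4)(3/3)(2/2) = 1/6; P(data | bag B) = (1/10)(0/9) = 0; P(data | bag C) = (2/8)(1/7)(6/6)(0/5) = 0; P(data | bag D) = (4/6)(3/5)(2/4)(2/3)(1/2) = 1/15.
Weighting by the prior gives 2/9 · 1/6 = 1/27, 1/3 · 0 = 0, 1/9 · 0 = 0, 1/3 · 1/15 = 1/45; summing to 8/135.
By Bayes' rule, P(bag D | data) = (1/45) / (8/135) = 3/8.

0.375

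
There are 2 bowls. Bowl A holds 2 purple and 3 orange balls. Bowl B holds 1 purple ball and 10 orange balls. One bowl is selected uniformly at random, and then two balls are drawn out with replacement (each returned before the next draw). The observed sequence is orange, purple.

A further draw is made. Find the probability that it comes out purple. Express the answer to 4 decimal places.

Under each hypothesis, the probability of the observed sequence is: P(data | bowl A) = (3/5)(2/5) = 0.24; P(data | bowl B) = (10/11)(1/11) = 0.082645.
Multiplying each by its prior: 1/2 · 0.24 = 0.12, 1/2 · 0.082645 = 0.041322; with total 0.16132.
Dividing through by the total gives posterior P(bowl A | data) = 0.74385, P(bowl B | data) = 0.25615.
So P(purple next | data) = Σ P(purple next | H) P(H | data) = (2/5)(0.74385) + (1/11)(0.25615) = 0.32083.

0.3208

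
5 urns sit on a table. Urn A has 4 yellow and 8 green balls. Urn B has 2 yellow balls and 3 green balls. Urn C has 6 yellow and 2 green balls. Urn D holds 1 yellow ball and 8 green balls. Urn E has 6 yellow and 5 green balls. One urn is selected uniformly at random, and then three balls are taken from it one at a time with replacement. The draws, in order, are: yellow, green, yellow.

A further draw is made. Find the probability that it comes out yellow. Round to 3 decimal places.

Under each hypothesis, the probability of the observed sequence is: P(data | urn A) = (4/12)(8/12)(4/12) = 0.074074; P(data | urn B) = (2/5)(3/5)(2/5) = 0.096; P(data | urn C) = (6/8)(2/8)(6/8) = 0.14062; P(data | urn D) = (1/9)(8/9)(1/9) = 0.010974; P(data | urn E) = (6/11)(5/11)(6/11) = 0.13524.
Multiplying each by its prior: 1/5 · 0.074074 = 0.014815, 1/5 · 0.096 = 0.0192, 1/5 · 0.14062 = 0.028125, 1/5 · 0.010974 = 0.0021948, 1/5 · 0.13524 = 0.027047; summing to 0.091382.
Dividing through by the total gives posterior P(urn A | data) = 0.16212, P(urn B | data) = 0.21011, P(urn C | data) = 0.30777, P(urn D | data) = 0.024018, P(urn E | data) = 0.29598.
The predictive probability is P(yellow next | data) = (1/3)(0.16212) + (2/5)(0.21011) + (3/4)(0.30777) + (1/9)(0.024018) + (6/11)(0.29598) = 0.53303.

0.533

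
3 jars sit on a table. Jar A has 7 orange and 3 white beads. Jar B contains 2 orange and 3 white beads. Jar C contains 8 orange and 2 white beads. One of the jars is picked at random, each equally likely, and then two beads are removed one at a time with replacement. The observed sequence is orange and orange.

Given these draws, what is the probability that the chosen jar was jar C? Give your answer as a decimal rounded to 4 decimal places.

0.4961

Compute the likelihood of the observed sequence for each case: P(data | jar A) = (7/10)(7/10) = 49/100; P(data | jar B) = (2/5)(2/5) = 4/25; P(data | jar C) = (8/10)(8/10) = 16/25.
The prior-weighted likelihoods are 1/3 · 49/100 = 49/300, 1/3 · 4/25 = 4/75, 1/3 · 16/25 = 16/75; summing to 43/100.
So P(jar C | data) = (16/75) / (43/100) = 64/129.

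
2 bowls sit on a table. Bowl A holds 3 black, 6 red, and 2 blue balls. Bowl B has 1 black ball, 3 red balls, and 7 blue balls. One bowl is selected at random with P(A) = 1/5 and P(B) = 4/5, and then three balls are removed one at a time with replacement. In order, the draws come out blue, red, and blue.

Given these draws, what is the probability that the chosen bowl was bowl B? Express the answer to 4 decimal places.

Compute the likelihood of the observed sequence for each case: P(data | bowl A) = (2/11)(6/11)(2/11) = 0.018032; P(data | bowl B) = (7/11)(3/11)(7/11) = 0.11044.
Weighting by the prior gives 1/5 · 0.018032 = 0.0036063, 4/5 · 0.11044 = 0.088355; with total 0.091961.
So P(bowl B | data) = (0.088355) / (0.091961) = 0.96078.

0.9608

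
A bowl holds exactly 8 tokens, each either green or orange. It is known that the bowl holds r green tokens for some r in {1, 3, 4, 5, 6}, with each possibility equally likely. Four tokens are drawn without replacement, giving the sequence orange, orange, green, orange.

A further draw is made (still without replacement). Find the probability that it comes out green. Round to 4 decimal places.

0.3721

For each hypothesis, P(data | H) works out to: P(data | r = 1) = (7/8)(6/7)(1/6)(5/5) = 1/8; P(data | r = 3) = (5/8)(4/7)(3/6)(3/5) = 3/28; P(data | r = 4) = (4/8)(3/7)(4/6)(2/5) = 2/35; P(data | r = 5) = (3/8)(2/7)(5/6)(1/5) = 1/56; P(data | r = 6) = (2/8)(1/7)(6/6)(0/5) = 0.
Multiplying each by its prior: 1/5 · 1/8 = 1/40, 1/5 · 3/28 = 3/140, 1/5 · 2/35 = 2/175, 1/5 · 1/56 = 1/280, 1/5 · 0 = 0; these sum to 43/700.
Normalising, the posterior is P(r = 1 | data) = 35/86, P(r = 3 | data) = 15/43, P(r = 4 | data) = 8/43, P(r = 5 | data) = 5/86, P(r = 6 | data) = 0.
The predictive probability is P(green next | data) = (0)(35/86) + (1/2)(15/43) + (3/4)(8/43) + (1)(5/86) = 16/43.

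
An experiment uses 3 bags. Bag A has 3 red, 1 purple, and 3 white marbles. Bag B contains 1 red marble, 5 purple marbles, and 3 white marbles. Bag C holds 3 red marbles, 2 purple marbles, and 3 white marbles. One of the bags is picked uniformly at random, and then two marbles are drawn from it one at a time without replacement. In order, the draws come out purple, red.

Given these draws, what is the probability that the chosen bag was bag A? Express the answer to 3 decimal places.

Compute the likelihood of the observed sequence for each case: P(data | bag A) = (1/7)(3/6) = 0.071429; P(data | bag B) = (5/9)(1/8) = 0.069444; P(data | bag C) = (2/8)(3/7) = 0.10714.
Weighting by the prior gives 1/3 · 0.071429 = 0.02381, 1/3 · 0.069444 = 0.023148, 1/3 · 0.10714 = 0.035714; these sum to 0.082672.
Therefore the posterior P(bag A | data) = (0.02381) / (0.082672) = 0.288.

0.288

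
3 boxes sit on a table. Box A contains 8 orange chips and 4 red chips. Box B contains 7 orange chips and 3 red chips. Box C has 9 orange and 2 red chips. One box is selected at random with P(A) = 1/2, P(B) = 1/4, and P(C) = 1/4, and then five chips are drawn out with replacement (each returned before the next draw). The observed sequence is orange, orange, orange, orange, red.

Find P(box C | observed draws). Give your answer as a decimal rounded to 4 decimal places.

0.2857

Under each hypothesis, the probability of the observed sequence is: P(data | box A) = (8/12)(8/12)(8/12)(8/12)(4/12) = 0.065844; P(data | box B) = (7/10)(7/10)(7/10)(7/10)(3/10) = 0.07203; P(data | box C) = (9/11)(9/11)(9/11)(9/11)(2/11) = 0.081477.
Weighting by the prior gives 1/2 · 0.065844 = 0.032922, 1/4 · 0.07203 = 0.018007, 1/4 · 0.081477 = 0.020369; with total 0.071299.
Therefore the posterior P(box C | data) = (0.020369) / (0.071299) = 0.28569.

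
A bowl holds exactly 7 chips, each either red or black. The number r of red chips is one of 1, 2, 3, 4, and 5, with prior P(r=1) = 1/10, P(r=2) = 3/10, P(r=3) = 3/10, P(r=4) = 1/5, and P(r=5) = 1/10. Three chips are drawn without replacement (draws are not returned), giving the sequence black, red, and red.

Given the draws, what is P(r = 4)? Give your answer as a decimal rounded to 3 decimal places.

The likelihood of the observed sequence under each hypothesis: P(data | r = 1) = (6/7)(1/6)(0/5) = 0; P(data | r = 2) = (5/7)(2/6)(1/5) = 0.047619; P(data | r = 3) = (4/7)(3/6)(2/5) = 0.11429; P(data | r = 4) = (3/7)(4/6)(3/5) = 0.17143; P(data | r = 5) = (2/7)(5/6)(4/5) = 0.19048.
Multiplying each by its prior: 1/10 · 0 = 0, 3/10 · 0.047619 = 0.014286, 3/10 · 0.11429 = 0.034286, 1/5 · 0.17143 = 0.034286, 1/10 · 0.19048 = 0.019048; these sum to 0.1019.
Therefore the posterior P(r = 4 | data) = (0.034286) / (0.1019) = 0.33645.

0.336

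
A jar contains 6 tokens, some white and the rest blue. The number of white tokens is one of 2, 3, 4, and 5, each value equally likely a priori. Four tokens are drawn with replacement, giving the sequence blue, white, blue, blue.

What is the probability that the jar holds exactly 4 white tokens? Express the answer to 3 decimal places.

0.130

Under each hypothesis, the probability of the observed sequence is: P(data | r = 2) = (4/6)(2/6)(4/6)(4/6) = 0.098765; P(data | r = 3) = (3/6)(3/6)(3/6)(3/6) = 0.0625; P(data | r = 4) = (2/6)(4/6)(2/6)(2/6) = 0.024691; P(data | r = 5) = (1/6)(5/6)(1/6)(1/6) = 0.003858.
Multiplying each by its prior: 1/4 · 0.098765 = 0.024691, 1/4 · 0.0625 = 0.015625, 1/4 · 0.024691 = 0.0061728, 1/4 · 0.003858 = 0.00096451; summing to 0.047454.
Therefore the posterior P(r = 4 | data) = (0.0061728) / (0.047454) = 0.13008.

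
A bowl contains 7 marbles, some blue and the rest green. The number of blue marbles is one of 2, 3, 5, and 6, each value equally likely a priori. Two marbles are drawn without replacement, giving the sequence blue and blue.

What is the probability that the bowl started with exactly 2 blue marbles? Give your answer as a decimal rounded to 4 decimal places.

Compute the likelihood of the observed sequence for each case: P(data | r = 2) = (2/7)(1/6) = 1/21; P(data | r = 3) = (3/7)(2/6) = 1/7; P(data | r = 5) = (5/7)(4/6) = 10/21; P(data | r = 6) = (6/7)(5/6) = 5/7.
Multiplying each by its prior: 1/4 · 1/21 = 1/84, 1/4 · 1/7 = 1/28, 1/4 · 10/21 = 5/42, 1/4 · 5/7 = 5/28; these sum to 29/84.
Therefore the posterior P(r = 2 | data) = (1/84) / (29/84) = 1/29.

0.0345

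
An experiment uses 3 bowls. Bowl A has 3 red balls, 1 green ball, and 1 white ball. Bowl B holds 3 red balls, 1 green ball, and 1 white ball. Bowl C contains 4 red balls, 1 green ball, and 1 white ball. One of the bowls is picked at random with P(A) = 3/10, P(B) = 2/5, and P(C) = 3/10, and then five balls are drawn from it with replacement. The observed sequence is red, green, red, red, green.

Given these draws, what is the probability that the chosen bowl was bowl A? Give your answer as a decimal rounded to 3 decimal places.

0.304

For each hypothesis, P(data | H) works out to: P(data | bowl A) = (3/5)(1/5)(3/5)(3/5)(1/5) = 0.00864; P(data | bowl B) = (3/5)(1/5)(3/5)(3/5)(1/5) = 0.00864; P(data | bowl C) = (4/6)(1/6)(4/6)(4/6)(1/6) = 0.0082305.
Multiplying each by its prior: 3/10 · 0.00864 = 0.002592, 2/5 · 0.00864 = 0.003456, 3/10 · 0.0082305 = 0.0024691; these sum to 0.0085171.
By Bayes' rule, P(bowl A | data) = (0.002592) / (0.0085171) = 0.30433.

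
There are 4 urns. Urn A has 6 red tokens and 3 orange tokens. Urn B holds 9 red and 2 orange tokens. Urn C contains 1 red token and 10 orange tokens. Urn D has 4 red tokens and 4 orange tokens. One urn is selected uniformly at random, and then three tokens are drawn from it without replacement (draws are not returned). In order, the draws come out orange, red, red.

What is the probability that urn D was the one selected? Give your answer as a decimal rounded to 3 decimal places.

0.306

The likelihood of the observed sequence under each hypothesis: P(data | urn A) = (3/9)(6/8)(5/7) = 0.17857; P(data | urn B) = (2/11)(9/10)(8/9) = 0.14545; P(data | urn C) = (10/11)(1/10)(0/9) = 0; P(data | urn D) = (4/8)(4/7)(3/6) = 0.14286.
The prior-weighted likelihoods are 1/4 · 0.17857 = 0.044643, 1/4 · 0.14545 = 0.036364, 1/4 · 0 = 0, 1/4 · 0.14286 = 0.035714; these sum to 0.11672.
Hence P(urn D | data) = (0.035714) / (0.11672) = 0.30598.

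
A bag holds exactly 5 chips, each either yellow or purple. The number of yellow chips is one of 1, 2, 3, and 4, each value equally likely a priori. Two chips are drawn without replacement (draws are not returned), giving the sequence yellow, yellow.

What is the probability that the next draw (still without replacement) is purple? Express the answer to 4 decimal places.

0.5000

The likelihood of the observed sequence under each hypothesis: P(data | r = 1) = (1/5)(0/4) = 0; P(data | r = 2) = (2/5)(1/4) = 1/10; P(data | r = 3) = (3/5)(2/4) = 3/10; P(data | r = 4) = (4/5)(3/4) = 3/5.
Weighting by the prior gives 1/4 · 0 = 0, 1/4 · 1/10 = 1/40, 1/4 · 3/10 = 3/40, 1/4 · 3/5 = 3/20; summing to 1/4.
Dividing through by the total gives posterior P(r = 1 | data) = 0, P(r = 2 | data) = 1/10, P(r = 3 | data) = 3/10, P(r = 4 | data) = 3/5.
So P(purple next | data) = Σ P(purple next | H) P(H | data) = (1)(1/10) + (2/3)(3/10) + (1/3)(3/5) = 1/2.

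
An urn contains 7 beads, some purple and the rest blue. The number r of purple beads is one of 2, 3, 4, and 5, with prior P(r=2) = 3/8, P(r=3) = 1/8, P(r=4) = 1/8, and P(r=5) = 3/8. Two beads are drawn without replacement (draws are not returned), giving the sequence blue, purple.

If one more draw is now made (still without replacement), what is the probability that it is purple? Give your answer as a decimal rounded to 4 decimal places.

0.5000

Compute the likelihood of the observed sequence for each case: P(data | r = 2) = (5/7)(2/6) = 5/21; P(data | r = 3) = (4/7)(3/6) = 2/7; P(data | r = 4) = (3/7)(4/6) = 2/7; P(data | r = 5) = (2/7)(5/6) = 5/21.
Weighting by the prior gives 3/8 · 5/21 = 5/56, 1/8 · 2/7 = 1/28, 1/8 · 2/7 = 1/28, 3/8 · 5/21 = 5/56; these sum to 1/4.
Normalising, the posterior is P(r = 2 | data) = 5/14, P(r = 3 | data) = 1/7, P(r = 4 | data) = 1/7, P(r = 5 | data) = 5/14.
The predictive probability is P(purple next | data) = (1/5)(5/14) + (2/5)(1/7) + (3/5)(1/7) + (4/5)(5/14) = 1/2.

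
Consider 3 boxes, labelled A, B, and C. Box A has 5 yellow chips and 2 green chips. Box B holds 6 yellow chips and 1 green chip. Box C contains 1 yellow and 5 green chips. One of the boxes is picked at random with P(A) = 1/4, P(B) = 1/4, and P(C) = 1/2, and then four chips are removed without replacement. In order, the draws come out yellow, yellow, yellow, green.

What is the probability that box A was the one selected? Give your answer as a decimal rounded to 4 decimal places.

0.5000

Compute the likelihood of the observed sequence for each case: P(data | box A) = (5/7)(4/6)(3/5)(2/4) = 1/7; P(data | box B) = (6/7)(5/6)(4/5)(1/4) = 1/7; P(data | box C) = (1/6)(0/5) = 0.
The prior-weighted likelihoods are 1/4 · 1/7 = 1/28, 1/4 · 1/7 = 1/28, 1/2 · 0 = 0; these sum to 1/14.
By Bayes' rule, P(box A | data) = (1/28) / (1/14) = 1/2.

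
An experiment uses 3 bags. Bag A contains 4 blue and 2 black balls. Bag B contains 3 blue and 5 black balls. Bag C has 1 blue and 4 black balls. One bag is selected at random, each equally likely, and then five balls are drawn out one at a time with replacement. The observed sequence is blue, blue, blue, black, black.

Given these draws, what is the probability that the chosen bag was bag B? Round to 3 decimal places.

Compute the likelihood of the observed sequence for each case: P(data | bag A) = (4/6)(4/6)(4/6)(2/6)(2/6) = 0.032922; P(data | bag B) = (3/8)(3/8)(3/8)(5/8)(5/8) = 0.020599; P(data | bag C) = (1/5)(1/5)(1/5)(4/5)(4/5) = 0.00512.
Weighting by the prior gives 1/3 · 0.032922 = 0.010974, 1/3 · 0.020599 = 0.0068665, 1/3 · 0.00512 = 0.0017067; summing to 0.019547.
By Bayes' rule, P(bag B | data) = (0.0068665) / (0.019547) = 0.35128.

0.351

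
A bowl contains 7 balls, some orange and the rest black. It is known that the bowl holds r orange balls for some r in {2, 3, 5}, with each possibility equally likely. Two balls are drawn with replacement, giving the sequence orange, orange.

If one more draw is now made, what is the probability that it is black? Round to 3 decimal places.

0.398

For each hypothesis, P(data | H) works out to: P(data | r = 2) = (2/7)(2/7) = 4/49; P(data | r = 3) = (3/7)(3/7) = 9/49; P(data | r = 5) = (5/7)(5/7) = 25/49.
The prior-weighted likelihoods are 1/3 · 4/49 = 4/147, 1/3 · 9/49 = 3/49, 1/3 · 25/49 = 25/147; these sum to 38/147.
Dividing through by the total gives posterior P(r = 2 | data) = 2/19, P(r = 3 | data) = 9/38, P(r = 5 | data) = 25/38.
The predictive probability is P(black next | data) = (5/7)(2/19) + (4/7)(9/38) + (2/7)(25/38) = 53/133.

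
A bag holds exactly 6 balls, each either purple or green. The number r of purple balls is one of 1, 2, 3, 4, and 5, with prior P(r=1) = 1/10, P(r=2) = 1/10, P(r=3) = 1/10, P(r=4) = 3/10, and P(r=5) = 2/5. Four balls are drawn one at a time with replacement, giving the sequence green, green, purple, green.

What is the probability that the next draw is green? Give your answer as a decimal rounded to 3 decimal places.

For each hypothesis, P(data | H) works out to: P(data | r = 1) = (5/6)(5/6)(1/6)(5/6) = 0.096451; P(data | r = 2) = (4/6)(4/6)(2/6)(4/6) = 0.098765; P(data | r = 3) = (3/6)(3/6)(3/6)(3/6) = 0.0625; P(data | r = 4) = (2/6)(2/6)(4/6)(2/6) = 0.024691; P(data | r = 5) = (1/6)(1/6)(5/6)(1/6) = 0.003858.
Multiplying each by its prior: 1/10 · 0.096451 = 0.0096451, 1/10 · 0.098765 = 0.0098765, 1/10 · 0.0625 = 0.00625, 3/10 · 0.024691 = 0.0074074, 2/5 · 0.003858 = 0.0015432; these sum to 0.034722.
The posterior is then P(r = 1 | data) = 0.27778, P(r = 2 | data) = 0.28444, P(r = 3 | data) = 0.18, P(r = 4 | data) = 0.21333, P(r = 5 | data) = 0.044444.
The predictive probability is P(green next | data) = (5/6)(0.27778) + (2/3)(0.28444) + (1/2)(0.18) + (1/3)(0.21333) + (1/6)(0.044444) = 0.58963.

0.590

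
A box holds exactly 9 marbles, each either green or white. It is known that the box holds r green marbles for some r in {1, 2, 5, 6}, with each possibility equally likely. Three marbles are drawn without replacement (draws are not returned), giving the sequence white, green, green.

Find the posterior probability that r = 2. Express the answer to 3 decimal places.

0.076

Compute the likelihood of the observed sequence for each case: P(data | r = 1) = (8/9)(1/8)(0/7) = 0; P(data | r = 2) = (7/9)(2/8)(1/7) = 1/36; P(data | r = 5) = (4/9)(5/8)(4/7) = 10/63; P(data | r = 6) = (3/9)(6/8)(5/7) = 5/28.
Multiplying each by its prior: 1/4 · 0 = 0, 1/4 · 1/36 = 1/144, 1/4 · 10/63 = 5/126, 1/4 · 5/28 = 5/112; with total 23/252.
By Bayes' rule, P(r = 2 | data) = (1/144) / (23/252) = 7/92.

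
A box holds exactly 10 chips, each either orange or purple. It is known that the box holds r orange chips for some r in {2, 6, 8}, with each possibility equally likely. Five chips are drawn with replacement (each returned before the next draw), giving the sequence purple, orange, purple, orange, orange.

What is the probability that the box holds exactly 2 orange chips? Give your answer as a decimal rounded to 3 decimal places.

The likelihood of the observed sequence under each hypothesis: P(data | r = 2) = (8/10)(2/10)(8/10)(2/10)(2/10) = 0.00512; P(data | r = 6) = (4/10)(6/10)(4/10)(6/10)(6/10) = 0.03456; P(data | r = 8) = (2/10)(8/10)(2/10)(8/10)(8/10) = 0.02048.
Weighting by the prior gives 1/3 · 0.00512 = 0.0017067, 1/3 · 0.03456 = 0.01152, 1/3 · 0.02048 = 0.0068267; summing to 0.020053.
So P(r = 2 | data) = (0.0017067) / (0.020053) = 0.085106.

0.085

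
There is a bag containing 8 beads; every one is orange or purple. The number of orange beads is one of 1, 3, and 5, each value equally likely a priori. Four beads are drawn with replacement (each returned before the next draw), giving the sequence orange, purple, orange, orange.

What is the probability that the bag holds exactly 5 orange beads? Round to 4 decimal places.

0.7253

The likelihood of the observed sequence under each hypothesis: P(data | r = 1) = (1/8)(7/8)(1/8)(1/8) = 0.001709; P(data | r = 3) = (3/8)(5/8)(3/8)(3/8) = 0.032959; P(data | r = 5) = (5/8)(3/8)(5/8)(5/8) = 0.091553.
The prior-weighted likelihoods are 1/3 · 0.001709 = 0.00056966, 1/3 · 0.032959 = 0.010986, 1/3 · 0.091553 = 0.030518; these sum to 0.042074.
Therefore the posterior P(r = 5 | data) = (0.030518) / (0.042074) = 0.72534.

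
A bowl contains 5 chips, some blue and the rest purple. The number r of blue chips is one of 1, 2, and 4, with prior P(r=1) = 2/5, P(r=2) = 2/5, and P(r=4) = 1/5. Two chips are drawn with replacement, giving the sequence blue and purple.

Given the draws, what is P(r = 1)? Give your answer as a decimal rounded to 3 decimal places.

The likelihood of the observed sequence under each hypothesis: P(data | r = 1) = (1/5)(4/5) = 4/25; P(data | r = 2) = (2/5)(3/5) = 6/25; P(data | r = 4) = (4/5)(1/5) = 4/25.
Weighting by the prior gives 2/5 · 4/25 = 8/125, 2/5 · 6/25 = 12/125, 1/5 · 4/25 = 4/125; these sum to 24/125.
So P(r = 1 | data) = (8/125) / (24/125) = 1/3.

0.333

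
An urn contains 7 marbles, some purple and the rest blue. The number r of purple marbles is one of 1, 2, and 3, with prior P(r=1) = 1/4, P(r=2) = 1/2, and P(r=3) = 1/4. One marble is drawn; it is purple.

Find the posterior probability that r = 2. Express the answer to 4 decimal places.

0.5000

Compute the likelihood of this draw for each case: P(data | r = 1) = (1/7) = 1/7; P(data | r = 2) = (2/7) = 2/7; P(data | r = 3) = (3/7) = 3/7.
Weighting by the prior gives 1/4 · 1/7 = 1/28, 1/2 · 2/7 = 1/7, 1/4 · 3/7 = 3/28; with total 2/7.
Hence P(r = 2 | data) = (1/7) / (2/7) = 1/2.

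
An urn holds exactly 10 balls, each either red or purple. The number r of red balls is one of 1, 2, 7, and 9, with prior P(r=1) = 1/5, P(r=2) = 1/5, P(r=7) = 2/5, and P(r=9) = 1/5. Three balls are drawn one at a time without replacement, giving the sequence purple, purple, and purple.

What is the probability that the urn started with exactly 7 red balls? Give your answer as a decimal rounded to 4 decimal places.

0.0141

Compute the likelihood of the observed sequence for each case: P(data | r = 1) = (9/10)(8/9)(7/8) = 7/10; P(data | r = 2) = (8/10)(7/9)(6/8) = 7/15; P(data | r = 7) = (3/10)(2/9)(1/8) = 1/120; P(data | r = 9) = (1/10)(0/9) = 0.
The prior-weighted likelihoods are 1/5 · 7/10 = 7/50, 1/5 · 7/15 = 7/75, 2/5 · 1/120 = 1/300, 1/5 · 0 = 0; with total 71/300.
Therefore the posterior P(r = 7 | data) = (1/300) / (71/300) = 1/71.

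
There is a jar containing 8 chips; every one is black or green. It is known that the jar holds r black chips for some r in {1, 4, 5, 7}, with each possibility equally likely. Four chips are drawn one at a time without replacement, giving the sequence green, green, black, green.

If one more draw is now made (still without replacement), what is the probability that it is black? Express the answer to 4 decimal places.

0.3036

The likelihood of the observed sequence under each hypothesis: P(data | r = 1) = (7/8)(6/7)(1/6)(5/5) = 1/8; P(data | r = 4) = (4/8)(3/7)(4/6)(2/5) = 2/35; P(data | r = 5) = (3/8)(2/7)(5/6)(1/5) = 1/56; P(data | r = 7) = (1/8)(0/7) = 0.
The prior-weighted likelihoods are 1/4 · 1/8 = 1/32, 1/4 · 2/35 = 1/70, 1/4 · 1/56 = 1/224, 1/4 · 0 = 0; these sum to 1/20.
Dividing through by the total gives posterior P(r = 1 | data) = 5/8, P(r = 4 | data) = 2/7, P(r = 5 | data) = 5/56, P(r = 7 | data) = 0.
So P(black next | data) = Σ P(black next | H) P(H | data) = (0)(5/8) + (3/4)(2/7) + (1)(5/56) = 17/56.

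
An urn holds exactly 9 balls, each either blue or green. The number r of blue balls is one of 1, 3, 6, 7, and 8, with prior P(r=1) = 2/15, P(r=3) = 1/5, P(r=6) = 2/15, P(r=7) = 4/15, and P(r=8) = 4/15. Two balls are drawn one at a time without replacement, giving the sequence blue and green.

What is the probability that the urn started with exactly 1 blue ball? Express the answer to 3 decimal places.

0.082

The likelihood of the observed sequence under each hypothesis: P(data | r = 1) = (1/9)(8/8) = 1/9; P(data | r = 3) = (3/9)(6/8) = 1/4; P(data | r = 6) = (6/9)(3/8) = 1/4; P(data | r = 7) = (7/9)(2/8) = 7/36; P(data | r = 8) = (8/9)(1/8) = 1/9.
Weighting by the prior gives 2/15 · 1/9 = 2/135, 1/5 · 1/4 = 1/20, 2/15 · 1/4 = 1/30, 4/15 · 7/36 = 7/135, 4/15 · 1/9 = 4/135; summing to 97/540.
So P(r = 1 | data) = (2/135) / (97/540) = 8/97.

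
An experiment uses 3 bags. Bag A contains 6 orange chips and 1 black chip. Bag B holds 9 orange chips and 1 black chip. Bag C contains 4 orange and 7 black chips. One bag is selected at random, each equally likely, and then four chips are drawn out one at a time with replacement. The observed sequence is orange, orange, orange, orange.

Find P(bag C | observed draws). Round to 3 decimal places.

Compute the likelihood of the observed sequence for each case: P(data | bag A) = (6/7)(6/7)(6/7)(6/7) = 0.53978; P(data | bag B) = (9/10)(9/10)(9/10)(9/10) = 0.6561; P(data | bag C) = (4/11)(4/11)(4/11)(4/11) = 0.017485.
The prior-weighted likelihoods are 1/3 · 0.53978 = 0.17993, 1/3 · 0.6561 = 0.2187, 1/3 · 0.017485 = 0.0058284; summing to 0.40445.
By Bayes' rule, P(bag C | data) = (0.0058284) / (0.40445) = 0.014411.

0.014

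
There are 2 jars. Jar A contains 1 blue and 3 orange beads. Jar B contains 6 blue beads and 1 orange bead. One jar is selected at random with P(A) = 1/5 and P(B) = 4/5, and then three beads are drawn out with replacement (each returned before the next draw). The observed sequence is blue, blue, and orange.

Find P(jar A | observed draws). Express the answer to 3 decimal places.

The likelihood of the observed sequence under each hypothesis: P(data | jar A) = (1/4)(1/4)(3/4) = 0.046875; P(data | jar B) = (6/7)(6/7)(1/7) = 0.10496.
The prior-weighted likelihoods are 1/5 · 0.046875 = 0.009375, 4/5 · 0.10496 = 0.083965; these sum to 0.09334.
By Bayes' rule, P(jar A | data) = (0.009375) / (0.09334) = 0.10044.

0.100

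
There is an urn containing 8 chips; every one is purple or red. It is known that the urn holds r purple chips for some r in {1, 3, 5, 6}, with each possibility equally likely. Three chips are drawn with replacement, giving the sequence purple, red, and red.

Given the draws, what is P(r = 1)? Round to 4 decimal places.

Under each hypothesis, the probability of the observed sequence is: P(data | r = 1) = (1/8)(7/8)(7/8) = 0.095703; P(data | r = 3) = (3/8)(5/8)(5/8) = 0.14648; P(data | r = 5) = (5/8)(3/8)(3/8) = 0.087891; P(data | r = 6) = (6/8)(2/8)(2/8) = 0.046875.
The prior-weighted likelihoods are 1/4 · 0.095703 = 0.023926, 1/4 · 0.14648 = 0.036621, 1/4 · 0.087891 = 0.021973, 1/4 · 0.046875 = 0.011719; summing to 0.094238.
Hence P(r = 1 | data) = (0.023926) / (0.094238) = 0.25389.

0.2539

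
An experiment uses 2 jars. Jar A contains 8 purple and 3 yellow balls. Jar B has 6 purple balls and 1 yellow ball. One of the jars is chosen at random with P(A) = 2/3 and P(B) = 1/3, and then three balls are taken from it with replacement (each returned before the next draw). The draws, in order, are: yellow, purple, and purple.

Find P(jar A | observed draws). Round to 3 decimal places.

0.733

Under each hypothesis, the probability of the observed sequence is: P(data | jar A) = (3/11)(8/11)(8/11) = 0.14425; P(data | jar B) = (1/7)(6/7)(6/7) = 0.10496.
Multiplying each by its prior: 2/3 · 0.14425 = 0.096168, 1/3 · 0.10496 = 0.034985; with total 0.13115.
So P(jar A | data) = (0.096168) / (0.13115) = 0.73325.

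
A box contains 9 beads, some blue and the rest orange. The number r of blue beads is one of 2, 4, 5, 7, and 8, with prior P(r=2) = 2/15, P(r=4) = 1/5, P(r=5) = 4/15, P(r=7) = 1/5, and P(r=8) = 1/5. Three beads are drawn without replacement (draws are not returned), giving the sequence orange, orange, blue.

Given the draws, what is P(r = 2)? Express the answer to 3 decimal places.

0.243

Compute the likelihood of the observed sequence for each case: P(data | r = 2) = (7/9)(6/8)(2/7) = 1/6; P(data | r = 4) = (5/9)(4/8)(4/7) = 10/63; P(data | r = 5) = (4/9)(3/8)(5/7) = 5/42; P(data | r = 7) = (2/9)(1/8)(7/7) = 1/36; P(data | r = 8) = (1/9)(0/8) = 0.
The prior-weighted likelihoods are 2/15 · 1/6 = 1/45, 1/5 · 10/63 = 2/63, 4/15 · 5/42 = 2/63, 1/5 · 1/36 = 1/180, 1/5 · 0 = 0; these sum to 23/252.
By Bayes' rule, P(r = 2 | data) = (1/45) / (23/252) = 28/115.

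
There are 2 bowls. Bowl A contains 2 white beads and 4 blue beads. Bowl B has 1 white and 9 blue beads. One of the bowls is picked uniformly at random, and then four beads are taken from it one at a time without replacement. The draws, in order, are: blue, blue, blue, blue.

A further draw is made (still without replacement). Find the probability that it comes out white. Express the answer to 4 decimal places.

The likelihood of the observed sequence under each hypothesis: P(data | bowl A) = (4/6)(3/5)(2/4)(1/3) = 1/15; P(data | bowl B) = (9/10)(8/9)(7/8)(6/7) = 3/5.
The prior-weighted likelihoods are 1/2 · 1/15 = 1/30, 1/2 · 3/5 = 3/10; summing to 1/3.
Normalising, the posterior is P(bowl A | data) = 1/10, P(bowl B | data) = 9/10.
Averaging over the posterior, P(white next | data) = (1)(1/10) + (1/6)(9/10) = 1/4.

0.2500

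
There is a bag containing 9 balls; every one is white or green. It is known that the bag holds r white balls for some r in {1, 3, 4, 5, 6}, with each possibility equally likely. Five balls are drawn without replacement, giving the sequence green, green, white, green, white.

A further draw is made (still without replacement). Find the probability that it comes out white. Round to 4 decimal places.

0.5143

The likelihood of the observed sequence under each hypothesis: P(data | r = 1) = (8/9)(7/8)(1/7)(6/6)(0/5) = 0; P(data | r = 3) = (6/9)(5/8)(3/7)(4/6)(2/5) = 1/21; P(data | r = 4) = (5/9)(4/8)(4/7)(3/6)(3/5) = 1/21; P(data | r = 5) = (4/9)(3/8)(5/7)(2/6)(4/5) = 2/63; P(data | r = 6) = (3/9)(2/8)(6/7)(1/6)(5/5) = 1/84.
Weighting by the prior gives 1/5 · 0 = 0, 1/5 · 1/21 = 1/105, 1/5 · 1/21 = 1/105, 1/5 · 2/63 = 2/315, 1/5 · 1/84 = 1/420; with total 1/36.
The posterior is then P(r = 1 | data) = 0, P(r = 3 | data) = 12/35, P(r = 4 | data) = 12/35, P(r = 5 | data) = 8/35, P(r = 6 | data) = 3/35.
The predictive probability is P(white next | data) = (1/4)(12/35) + (1/2)(12/35) + (3/4)(8/35) + (1)(3/35) = 18/35.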